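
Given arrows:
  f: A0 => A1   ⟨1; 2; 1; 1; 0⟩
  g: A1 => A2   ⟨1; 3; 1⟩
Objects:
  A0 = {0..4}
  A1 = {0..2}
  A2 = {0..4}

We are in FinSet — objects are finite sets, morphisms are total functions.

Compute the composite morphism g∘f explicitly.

  0 f=>1 g=>3
  1 f=>2 g=>1
  2 f=>1 g=>3
  3 f=>1 g=>3
  4 f=>0 g=>1
composite: ⟨3; 1; 3; 3; 1⟩

Answer: ⟨3; 1; 3; 3; 1⟩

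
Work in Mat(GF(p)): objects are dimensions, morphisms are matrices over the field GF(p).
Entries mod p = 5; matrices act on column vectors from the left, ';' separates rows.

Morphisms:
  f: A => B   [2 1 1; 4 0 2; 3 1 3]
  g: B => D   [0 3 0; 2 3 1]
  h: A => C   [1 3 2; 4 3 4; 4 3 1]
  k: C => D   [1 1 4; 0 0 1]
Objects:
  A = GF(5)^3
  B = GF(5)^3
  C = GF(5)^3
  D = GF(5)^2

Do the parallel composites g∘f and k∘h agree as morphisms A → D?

1) trace f;g:
  e0=(1,0,0) f=>(2,4,3) g=>(2,4)
  e1=(0,1,0) f=>(1,0,1) g=>(0,3)
  e2=(0,0,1) f=>(1,2,3) g=>(1,1)
  ⟦path⟧₁ = [2 0 1; 4 3 1]
2) trace h;k:
  e0=(1,0,0) h=>(1,4,4) k=>(1,4)
  e1=(0,1,0) h=>(3,3,3) k=>(3,3)
  e2=(0,0,1) h=>(2,4,1) k=>(0,1)
  ⟦path⟧₂ = [1 3 0; 4 3 1]
Equal? NO — does not commute

Answer: DOES NOT COMMUTE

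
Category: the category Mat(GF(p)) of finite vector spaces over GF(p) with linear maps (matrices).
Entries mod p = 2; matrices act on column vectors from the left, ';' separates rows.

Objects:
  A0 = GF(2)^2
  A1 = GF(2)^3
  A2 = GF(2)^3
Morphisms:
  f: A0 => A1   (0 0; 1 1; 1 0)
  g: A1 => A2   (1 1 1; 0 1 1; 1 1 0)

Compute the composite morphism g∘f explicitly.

  e0=⟨1,0⟩ f=>⟨0,1,1⟩ g=>⟨0,0,1⟩
  e1=⟨0,1⟩ f=>⟨0,1,0⟩ g=>⟨1,1,1⟩
result: (0 1; 0 1; 1 1)

Answer: (0 1; 0 1; 1 1)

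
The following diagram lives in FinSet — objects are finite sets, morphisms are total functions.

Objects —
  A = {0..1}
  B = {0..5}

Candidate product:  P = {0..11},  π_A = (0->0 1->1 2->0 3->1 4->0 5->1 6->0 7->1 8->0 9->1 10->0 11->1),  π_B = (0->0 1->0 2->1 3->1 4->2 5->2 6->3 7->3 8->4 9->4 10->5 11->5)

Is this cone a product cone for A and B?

|A|·|B| = 2·6 = 12;  |P| = 12
Check the pairing map k ↦ (π_A(k), π_B(k)):
  0 -> (0,0)
  1 -> (1,0)
  2 -> (0,1)
  3 -> (1,1)
  4 -> (0,2)
  5 -> (1,2)
  6 -> (0,3)
  7 -> (1,3)
  8 -> (0,4)
  9 -> (1,4)
  10 -> (0,5)
  11 -> (1,5)
distinct pairs in image: 12 / 12 needed
  → bijection onto A×B; projections well-typed.

Answer: VALID PRODUCT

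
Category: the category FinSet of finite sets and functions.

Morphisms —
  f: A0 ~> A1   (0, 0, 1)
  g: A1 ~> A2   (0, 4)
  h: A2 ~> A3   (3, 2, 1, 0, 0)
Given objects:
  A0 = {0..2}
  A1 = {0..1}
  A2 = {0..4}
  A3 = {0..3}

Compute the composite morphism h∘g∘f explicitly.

Answer: (3, 3, 0)

Trace:
  0 f~>0 g~>0 h~>3
  1 f~>0 g~>0 h~>3
  2 f~>1 g~>4 h~>0
composite: (3, 3, 0)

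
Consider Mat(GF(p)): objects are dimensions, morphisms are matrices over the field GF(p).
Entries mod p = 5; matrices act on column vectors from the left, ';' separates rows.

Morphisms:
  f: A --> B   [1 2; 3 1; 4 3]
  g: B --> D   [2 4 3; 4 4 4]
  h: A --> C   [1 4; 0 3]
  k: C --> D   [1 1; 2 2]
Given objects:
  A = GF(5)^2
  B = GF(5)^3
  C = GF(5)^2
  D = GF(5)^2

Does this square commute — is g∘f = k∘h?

Along f;g (path 1):
  e0=[1,0] f-->[1,3,4] g-->[1,2]
  e1=[0,1] f-->[2,1,3] g-->[2,4]
  result₁ = [1 2; 2 4]
Along h;k (path 2):
  e0=[1,0] h-->[1,0] k-->[1,2]
  e1=[0,1] h-->[4,3] k-->[2,4]
  result₂ = [1 2; 2 4]
Equal? YES — commutes

Answer: COMMUTES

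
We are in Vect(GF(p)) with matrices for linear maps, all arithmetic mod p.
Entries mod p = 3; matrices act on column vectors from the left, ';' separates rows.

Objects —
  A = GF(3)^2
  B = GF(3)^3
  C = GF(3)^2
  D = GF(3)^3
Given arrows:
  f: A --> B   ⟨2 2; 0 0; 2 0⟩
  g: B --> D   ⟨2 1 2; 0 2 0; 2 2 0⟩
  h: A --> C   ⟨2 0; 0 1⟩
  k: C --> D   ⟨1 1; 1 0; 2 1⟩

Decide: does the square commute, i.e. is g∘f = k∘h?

Path 1 = f;g:
  e0=[1,0] f-->[2,0,2] g-->[2,0,1]
  e1=[0,1] f-->[2,0,0] g-->[1,0,1]
  ⟦path⟧₁ = ⟨2 1; 0 0; 1 1⟩
Path 2 = h;k:
  e0=[1,0] h-->[2,0] k-->[2,2,1]
  e1=[0,1] h-->[0,1] k-->[1,0,1]
  ⟦path⟧₂ = ⟨2 1; 2 0; 1 1⟩
Equal? NO — does not commute

Answer: DOES NOT COMMUTE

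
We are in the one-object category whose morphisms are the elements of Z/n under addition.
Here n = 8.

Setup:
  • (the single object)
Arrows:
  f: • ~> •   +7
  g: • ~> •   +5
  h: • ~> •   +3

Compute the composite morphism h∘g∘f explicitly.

  0 +7≡7 +5≡4 +3≡7  (mod 8)
composite: +7

Answer: +7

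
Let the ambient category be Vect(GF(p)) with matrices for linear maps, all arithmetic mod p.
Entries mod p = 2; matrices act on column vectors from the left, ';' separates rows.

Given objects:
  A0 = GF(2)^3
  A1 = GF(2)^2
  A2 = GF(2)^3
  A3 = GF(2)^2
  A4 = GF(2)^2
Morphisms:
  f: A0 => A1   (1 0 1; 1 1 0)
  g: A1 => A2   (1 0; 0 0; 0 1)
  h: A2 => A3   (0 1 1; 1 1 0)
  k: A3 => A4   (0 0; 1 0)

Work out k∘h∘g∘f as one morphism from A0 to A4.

Answer: (0 0 0; 1 1 0)

Derivation:
  e0=[1,0,0] f=>[1,1] g=>[1,0,1] h=>[1,1] k=>[0,1]
  e1=[0,1,0] f=>[0,1] g=>[0,0,1] h=>[1,0] k=>[0,1]
  e2=[0,0,1] f=>[1,0] g=>[1,0,0] h=>[0,1] k=>[0,0]
composite: (0 0 0; 1 1 0)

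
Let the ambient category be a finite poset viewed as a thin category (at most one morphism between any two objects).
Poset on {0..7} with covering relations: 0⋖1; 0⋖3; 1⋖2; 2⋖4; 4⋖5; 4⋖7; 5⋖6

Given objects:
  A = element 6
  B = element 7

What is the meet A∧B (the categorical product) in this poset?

Common predecessors of 6,7: {0,1,2,4}
  0 ≤ 4
  1 ≤ 4
  2 ≤ 4
  4 ≤ 4
glb = 4

Answer: A∧B = 4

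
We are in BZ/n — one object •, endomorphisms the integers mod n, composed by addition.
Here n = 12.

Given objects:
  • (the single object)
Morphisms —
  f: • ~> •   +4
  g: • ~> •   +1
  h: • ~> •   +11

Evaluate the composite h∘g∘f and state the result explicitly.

  0 +4≡4 +1≡5 +11≡4  (mod 12)
composite: +4

Answer: +4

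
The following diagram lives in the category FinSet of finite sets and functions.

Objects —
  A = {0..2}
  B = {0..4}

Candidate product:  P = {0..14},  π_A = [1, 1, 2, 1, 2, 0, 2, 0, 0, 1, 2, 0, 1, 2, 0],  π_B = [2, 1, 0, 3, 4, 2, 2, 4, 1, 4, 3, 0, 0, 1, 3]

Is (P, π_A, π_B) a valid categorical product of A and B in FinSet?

Answer: VALID PRODUCT

Trace:
|A|·|B| = 3·5 = 15;  |P| = 15
Check the pairing map k ↦ (π_A(k), π_B(k)):
  0 : (1,2)
  1 : (1,1)
  2 : (2,0)
  3 : (1,3)
  4 : (2,4)
  5 : (0,2)
  6 : (2,2)
  7 : (0,4)
  8 : (0,1)
  9 : (1,4)
  10 : (2,3)
  11 : (0,0)
  12 : (1,0)
  13 : (2,1)
  14 : (0,3)
distinct pairs in image: 15 / 15 needed
  → bijection onto A×B; projections well-typed.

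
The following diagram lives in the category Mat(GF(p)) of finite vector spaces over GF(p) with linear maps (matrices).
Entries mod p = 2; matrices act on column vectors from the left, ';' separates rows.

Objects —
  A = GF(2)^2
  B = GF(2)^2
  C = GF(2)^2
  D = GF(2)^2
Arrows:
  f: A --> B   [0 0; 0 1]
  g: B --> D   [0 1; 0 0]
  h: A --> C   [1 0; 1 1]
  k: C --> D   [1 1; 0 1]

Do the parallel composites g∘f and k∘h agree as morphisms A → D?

1) trace f;g:
  e0=(1,0) f-->(0,0) g-->(0,0)
  e1=(0,1) f-->(0,1) g-->(1,0)
  composite₁ = [0 1; 0 0]
2) trace h;k:
  e0=(1,0) h-->(1,1) k-->(0,1)
  e1=(0,1) h-->(0,1) k-->(1,1)
  composite₂ = [0 1; 1 1]
Equal? distinct morphisms ✗

Answer: DOES NOT COMMUTE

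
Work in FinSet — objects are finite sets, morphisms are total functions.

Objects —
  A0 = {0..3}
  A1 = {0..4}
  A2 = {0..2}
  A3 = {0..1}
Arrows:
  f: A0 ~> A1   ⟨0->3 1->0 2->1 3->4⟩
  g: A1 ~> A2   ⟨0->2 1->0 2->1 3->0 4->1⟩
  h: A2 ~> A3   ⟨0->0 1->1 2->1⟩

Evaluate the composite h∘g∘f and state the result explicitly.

Answer: ⟨0->0 1->1 2->0 3->1⟩

Work:
  0 f~>3 g~>0 h~>0
  1 f~>0 g~>2 h~>1
  2 f~>1 g~>0 h~>0
  3 f~>4 g~>1 h~>1
result: ⟨0->0 1->1 2->0 3->1⟩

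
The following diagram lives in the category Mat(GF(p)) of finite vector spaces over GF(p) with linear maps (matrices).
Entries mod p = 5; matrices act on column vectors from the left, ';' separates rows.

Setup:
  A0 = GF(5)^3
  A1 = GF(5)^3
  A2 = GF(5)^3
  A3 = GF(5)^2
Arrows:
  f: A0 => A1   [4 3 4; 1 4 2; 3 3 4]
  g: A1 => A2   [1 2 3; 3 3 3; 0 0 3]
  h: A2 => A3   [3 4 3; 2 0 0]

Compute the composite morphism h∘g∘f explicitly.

Answer: [3 2 1; 0 0 0]

Derivation:
  e0=(1,0,0) f=>(4,1,3) g=>(0,4,4) h=>(3,0)
  e1=(0,1,0) f=>(3,4,3) g=>(0,0,4) h=>(2,0)
  e2=(0,0,1) f=>(4,2,4) g=>(0,0,2) h=>(1,0)
composite: [3 2 1; 0 0 0]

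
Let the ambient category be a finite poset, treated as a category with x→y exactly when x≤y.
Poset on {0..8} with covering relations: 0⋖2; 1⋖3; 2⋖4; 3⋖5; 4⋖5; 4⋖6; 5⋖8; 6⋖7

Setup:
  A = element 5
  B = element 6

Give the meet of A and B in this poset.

Answer: A∧B = 4

Derivation:
Common predecessors of 5,6: {0,2,4}
  0 ≤ 4
  2 ≤ 4
  4 ≤ 4
glb = 4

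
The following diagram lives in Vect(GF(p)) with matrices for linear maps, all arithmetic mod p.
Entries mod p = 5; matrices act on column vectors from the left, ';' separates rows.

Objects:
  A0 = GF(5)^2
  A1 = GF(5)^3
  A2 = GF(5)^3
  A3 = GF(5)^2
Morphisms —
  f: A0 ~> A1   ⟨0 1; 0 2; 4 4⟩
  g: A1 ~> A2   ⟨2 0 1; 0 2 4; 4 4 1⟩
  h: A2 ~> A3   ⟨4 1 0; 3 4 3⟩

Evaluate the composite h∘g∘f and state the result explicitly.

Answer: ⟨2 4; 3 1⟩

Work:
  e0=(1,0) f~>(0,0,4) g~>(4,1,4) h~>(2,3)
  e1=(0,1) f~>(1,2,4) g~>(1,0,1) h~>(4,1)
composite: ⟨2 4; 3 1⟩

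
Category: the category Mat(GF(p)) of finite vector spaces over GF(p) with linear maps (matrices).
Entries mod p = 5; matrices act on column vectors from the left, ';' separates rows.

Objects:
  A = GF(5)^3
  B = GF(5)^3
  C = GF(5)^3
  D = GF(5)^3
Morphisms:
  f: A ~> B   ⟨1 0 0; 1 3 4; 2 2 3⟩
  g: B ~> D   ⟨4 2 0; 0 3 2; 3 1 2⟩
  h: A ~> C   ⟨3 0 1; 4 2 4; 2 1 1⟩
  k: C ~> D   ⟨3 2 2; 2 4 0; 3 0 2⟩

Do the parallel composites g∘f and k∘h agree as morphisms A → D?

Answer: COMMUTES

Trace:
Path 1 = f;g:
  e0=[1,0,0] f~>[1,1,2] g~>[1,2,3]
  e1=[0,1,0] f~>[0,3,2] g~>[1,3,2]
  e2=[0,0,1] f~>[0,4,3] g~>[3,3,0]
  result₁ = ⟨1 1 3; 2 3 3; 3 2 0⟩
Path 2 = h;k:
  e0=[1,0,0] h~>[3,4,2] k~>[1,2,3]
  e1=[0,1,0] h~>[0,2,1] k~>[1,3,2]
  e2=[0,0,1] h~>[1,4,1] k~>[3,3,0]
  result₂ = ⟨1 1 3; 2 3 3; 3 2 0⟩
Equal? YES — commutes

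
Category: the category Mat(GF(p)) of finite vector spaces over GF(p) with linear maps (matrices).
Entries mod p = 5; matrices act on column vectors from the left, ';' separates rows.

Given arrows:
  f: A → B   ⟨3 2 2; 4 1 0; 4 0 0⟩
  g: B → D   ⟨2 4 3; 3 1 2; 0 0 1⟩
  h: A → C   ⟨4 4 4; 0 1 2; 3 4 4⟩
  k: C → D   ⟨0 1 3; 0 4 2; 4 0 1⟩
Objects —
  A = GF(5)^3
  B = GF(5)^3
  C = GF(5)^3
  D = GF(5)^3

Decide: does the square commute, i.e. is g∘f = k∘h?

1) trace f;g:
  e0=⟨1,0,0⟩ f→⟨3,4,4⟩ g→⟨4,1,4⟩
  e1=⟨0,1,0⟩ f→⟨2,1,0⟩ g→⟨3,2,0⟩
  e2=⟨0,0,1⟩ f→⟨2,0,0⟩ g→⟨4,1,0⟩
  result₁ = ⟨4 3 4; 1 2 1; 4 0 0⟩
2) trace h;k:
  e0=⟨1,0,0⟩ h→⟨4,0,3⟩ k→⟨4,1,4⟩
  e1=⟨0,1,0⟩ h→⟨4,1,4⟩ k→⟨3,2,0⟩
  e2=⟨0,0,1⟩ h→⟨4,2,4⟩ k→⟨4,1,0⟩
  result₂ = ⟨4 3 4; 1 2 1; 4 0 0⟩
Equal? equal; square commutes

Answer: COMMUTES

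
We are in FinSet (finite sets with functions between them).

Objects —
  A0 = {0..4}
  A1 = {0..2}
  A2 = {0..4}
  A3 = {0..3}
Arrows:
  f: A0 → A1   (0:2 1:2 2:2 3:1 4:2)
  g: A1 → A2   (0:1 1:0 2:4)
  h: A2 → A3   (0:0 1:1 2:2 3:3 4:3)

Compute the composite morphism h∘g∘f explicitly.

Answer: (0:3 1:3 2:3 3:0 4:3)

Trace:
  0 f→2 g→4 h→3
  1 f→2 g→4 h→3
  2 f→2 g→4 h→3
  3 f→1 g→0 h→0
  4 f→2 g→4 h→3
result: (0:3 1:3 2:3 3:0 4:3)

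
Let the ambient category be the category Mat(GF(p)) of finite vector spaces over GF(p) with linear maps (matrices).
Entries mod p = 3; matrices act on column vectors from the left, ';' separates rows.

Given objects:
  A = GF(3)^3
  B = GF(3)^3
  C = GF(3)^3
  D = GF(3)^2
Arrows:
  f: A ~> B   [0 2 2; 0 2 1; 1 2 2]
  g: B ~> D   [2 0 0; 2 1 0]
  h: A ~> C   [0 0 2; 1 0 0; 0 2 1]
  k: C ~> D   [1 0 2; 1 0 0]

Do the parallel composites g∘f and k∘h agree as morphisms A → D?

Along f;g (path 1):
  e0=⟨1,0,0⟩ f~>⟨0,0,1⟩ g~>⟨0,0⟩
  e1=⟨0,1,0⟩ f~>⟨2,2,2⟩ g~>⟨1,0⟩
  e2=⟨0,0,1⟩ f~>⟨2,1,2⟩ g~>⟨1,2⟩
  ⟦path⟧₁ = [0 1 1; 0 0 2]
Along h;k (path 2):
  e0=⟨1,0,0⟩ h~>⟨0,1,0⟩ k~>⟨0,0⟩
  e1=⟨0,1,0⟩ h~>⟨0,0,2⟩ k~>⟨1,0⟩
  e2=⟨0,0,1⟩ h~>⟨2,0,1⟩ k~>⟨1,2⟩
  ⟦path⟧₂ = [0 1 1; 0 0 2]
Equal? YES — commutes

Answer: COMMUTES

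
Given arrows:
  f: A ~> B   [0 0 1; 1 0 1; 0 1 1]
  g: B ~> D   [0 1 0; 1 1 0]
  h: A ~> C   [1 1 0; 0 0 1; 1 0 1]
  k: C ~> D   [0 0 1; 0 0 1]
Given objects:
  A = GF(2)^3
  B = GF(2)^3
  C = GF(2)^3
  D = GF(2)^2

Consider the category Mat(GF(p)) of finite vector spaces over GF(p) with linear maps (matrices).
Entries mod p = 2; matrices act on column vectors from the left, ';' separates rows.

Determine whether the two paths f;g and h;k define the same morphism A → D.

1) trace f;g:
  e0=[1,0,0] f~>[0,1,0] g~>[1,1]
  e1=[0,1,0] f~>[0,0,1] g~>[0,0]
  e2=[0,0,1] f~>[1,1,1] g~>[1,0]
  composite₁ = [1 0 1; 1 0 0]
2) trace h;k:
  e0=[1,0,0] h~>[1,0,1] k~>[1,1]
  e1=[0,1,0] h~>[1,0,0] k~>[0,0]
  e2=[0,0,1] h~>[0,1,1] k~>[1,1]
  composite₂ = [1 0 1; 1 0 1]
Equal? differ; not commutative

Answer: DOES NOT COMMUTE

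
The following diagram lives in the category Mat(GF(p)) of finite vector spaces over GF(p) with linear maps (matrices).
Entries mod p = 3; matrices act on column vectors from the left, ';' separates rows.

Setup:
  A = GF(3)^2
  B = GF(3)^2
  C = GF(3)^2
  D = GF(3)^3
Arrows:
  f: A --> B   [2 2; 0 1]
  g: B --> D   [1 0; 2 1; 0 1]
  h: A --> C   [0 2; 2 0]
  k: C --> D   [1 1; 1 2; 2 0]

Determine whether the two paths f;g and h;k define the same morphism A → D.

Path 1 = f;g:
  e0=⟨1,0⟩ f-->⟨2,0⟩ g-->⟨2,1,0⟩
  e1=⟨0,1⟩ f-->⟨2,1⟩ g-->⟨2,2,1⟩
  composite₁ = [2 2; 1 2; 0 1]
Path 2 = h;k:
  e0=⟨1,0⟩ h-->⟨0,2⟩ k-->⟨2,1,0⟩
  e1=⟨0,1⟩ h-->⟨2,0⟩ k-->⟨2,2,1⟩
  composite₂ = [2 2; 1 2; 0 1]
Equal? YES — commutes

Answer: COMMUTES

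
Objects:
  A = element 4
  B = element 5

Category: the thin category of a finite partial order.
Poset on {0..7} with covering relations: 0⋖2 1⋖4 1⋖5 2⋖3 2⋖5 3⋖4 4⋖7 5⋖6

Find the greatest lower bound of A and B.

Lower bounds of A=4 and B=5: {0,1,2}
  maximal lower bounds 1 and 2 are incomparable: neither 1≤2 nor 2≤1
→ no greatest lower bound exists

Answer: NO MEET EXISTS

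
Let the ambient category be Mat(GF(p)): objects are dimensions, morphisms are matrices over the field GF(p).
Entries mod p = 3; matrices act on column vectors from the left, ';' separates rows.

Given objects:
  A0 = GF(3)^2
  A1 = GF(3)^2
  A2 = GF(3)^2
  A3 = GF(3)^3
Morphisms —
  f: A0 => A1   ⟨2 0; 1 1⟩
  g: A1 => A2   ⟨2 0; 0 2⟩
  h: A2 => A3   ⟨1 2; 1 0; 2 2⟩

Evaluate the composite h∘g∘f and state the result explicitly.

Answer: ⟨2 1; 1 0; 0 1⟩

Trace:
  e0=[1,0] f=>[2,1] g=>[1,2] h=>[2,1,0]
  e1=[0,1] f=>[0,1] g=>[0,2] h=>[1,0,1]
⟦path⟧: ⟨2 1; 1 0; 0 1⟩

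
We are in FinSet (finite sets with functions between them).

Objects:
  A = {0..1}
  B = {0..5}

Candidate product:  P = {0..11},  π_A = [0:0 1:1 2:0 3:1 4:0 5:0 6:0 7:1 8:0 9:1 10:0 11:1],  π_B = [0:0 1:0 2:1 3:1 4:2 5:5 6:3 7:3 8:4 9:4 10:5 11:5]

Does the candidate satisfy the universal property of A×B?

Answer: NOT A VALID PRODUCT — duplicate pair at indices 10,5

Derivation:
|A|·|B| = 2·6 = 12;  |P| = 12
Check the pairing map k ↦ (π_A(k), π_B(k)):
  0 : (0,0)
  1 : (1,0)
  2 : (0,1)
  3 : (1,1)
  4 : (0,2)
  5 : (0,5)
  6 : (0,3)
  7 : (1,3)
  8 : (0,4)
  9 : (1,4)
  10 : (0,5)  ✗ repeats pair of k=5
  11 : (1,5)
distinct pairs in image: 11 / 12 needed
  → (0,5) hit at k=5 and k=10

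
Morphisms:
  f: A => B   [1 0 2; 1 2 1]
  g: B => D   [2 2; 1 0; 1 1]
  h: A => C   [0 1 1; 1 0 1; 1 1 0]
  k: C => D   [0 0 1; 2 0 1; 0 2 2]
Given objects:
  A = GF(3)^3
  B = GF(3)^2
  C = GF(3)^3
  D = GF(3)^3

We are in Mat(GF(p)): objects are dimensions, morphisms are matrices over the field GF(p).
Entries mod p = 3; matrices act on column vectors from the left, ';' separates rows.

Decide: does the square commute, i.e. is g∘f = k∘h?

1) trace f;g:
  e0=(1,0,0) f=>(1,1) g=>(1,1,2)
  e1=(0,1,0) f=>(0,2) g=>(1,0,2)
  e2=(0,0,1) f=>(2,1) g=>(0,2,0)
  composite₁ = [1 1 0; 1 0 2; 2 2 0]
2) trace h;k:
  e0=(1,0,0) h=>(0,1,1) k=>(1,1,1)
  e1=(0,1,0) h=>(1,0,1) k=>(1,0,2)
  e2=(0,0,1) h=>(1,1,0) k=>(0,2,2)
  composite₂ = [1 1 0; 1 0 2; 1 2 2]
Equal? distinct morphisms ✗

Answer: DOES NOT COMMUTE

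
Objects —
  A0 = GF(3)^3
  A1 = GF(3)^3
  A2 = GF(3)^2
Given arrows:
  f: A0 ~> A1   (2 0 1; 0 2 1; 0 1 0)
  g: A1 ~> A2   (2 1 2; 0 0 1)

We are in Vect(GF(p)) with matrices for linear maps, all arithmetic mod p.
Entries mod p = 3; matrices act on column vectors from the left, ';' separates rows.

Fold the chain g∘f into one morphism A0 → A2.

  e0=[1,0,0] f~>[2,0,0] g~>[1,0]
  e1=[0,1,0] f~>[0,2,1] g~>[1,1]
  e2=[0,0,1] f~>[1,1,0] g~>[0,0]
⟦path⟧: (1 1 0; 0 1 0)

Answer: (1 1 0; 0 1 0)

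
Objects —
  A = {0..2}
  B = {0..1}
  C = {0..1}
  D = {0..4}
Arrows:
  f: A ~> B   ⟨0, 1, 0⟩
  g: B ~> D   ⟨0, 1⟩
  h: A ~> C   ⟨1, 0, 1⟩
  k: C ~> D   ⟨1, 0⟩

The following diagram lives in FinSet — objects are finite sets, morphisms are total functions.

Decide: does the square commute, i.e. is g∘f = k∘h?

Answer: COMMUTES

Derivation:
1) trace f;g:
  0 f~>0 g~>0
  1 f~>1 g~>1
  2 f~>0 g~>0
  ⟦path⟧₁ = ⟨0, 1, 0⟩
2) trace h;k:
  0 h~>1 k~>0
  1 h~>0 k~>1
  2 h~>1 k~>0
  ⟦path⟧₂ = ⟨0, 1, 0⟩
Equal? YES — commutes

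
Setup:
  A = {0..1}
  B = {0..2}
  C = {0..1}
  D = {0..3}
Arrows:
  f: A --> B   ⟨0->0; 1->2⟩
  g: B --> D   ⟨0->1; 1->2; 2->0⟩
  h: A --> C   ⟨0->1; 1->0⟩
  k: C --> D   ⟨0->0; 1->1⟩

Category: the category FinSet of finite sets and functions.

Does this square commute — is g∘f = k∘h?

1) trace f;g:
  0 f-->0 g-->1
  1 f-->2 g-->0
  result₁ = ⟨0->1; 1->0⟩
2) trace h;k:
  0 h-->1 k-->1
  1 h-->0 k-->0
  result₂ = ⟨0->1; 1->0⟩
Equal? YES — commutes

Answer: COMMUTES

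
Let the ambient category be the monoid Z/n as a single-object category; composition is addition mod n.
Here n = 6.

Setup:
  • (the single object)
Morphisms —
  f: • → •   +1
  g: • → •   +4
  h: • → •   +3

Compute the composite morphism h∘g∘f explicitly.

Answer: +2

Trace:
  0 +1≡1 +4≡5 +3≡2  (mod 6)
result: +2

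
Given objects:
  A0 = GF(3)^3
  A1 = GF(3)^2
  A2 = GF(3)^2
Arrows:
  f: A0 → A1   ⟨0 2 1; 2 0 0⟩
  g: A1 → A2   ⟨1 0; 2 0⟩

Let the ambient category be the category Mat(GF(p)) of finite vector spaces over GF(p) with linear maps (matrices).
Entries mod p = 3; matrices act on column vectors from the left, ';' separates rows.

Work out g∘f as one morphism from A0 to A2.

  e0=[1,0,0] f→[0,2] g→[0,0]
  e1=[0,1,0] f→[2,0] g→[2,1]
  e2=[0,0,1] f→[1,0] g→[1,2]
⟦path⟧: ⟨0 2 1; 0 1 2⟩

Answer: ⟨0 2 1; 0 1 2⟩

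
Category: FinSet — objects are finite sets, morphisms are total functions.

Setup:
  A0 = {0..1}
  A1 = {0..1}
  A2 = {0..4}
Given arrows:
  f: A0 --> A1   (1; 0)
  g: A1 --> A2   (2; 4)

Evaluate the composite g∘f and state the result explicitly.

Answer: (4; 2)

Trace:
  0 f-->1 g-->4
  1 f-->0 g-->2
⟦path⟧: (4; 2)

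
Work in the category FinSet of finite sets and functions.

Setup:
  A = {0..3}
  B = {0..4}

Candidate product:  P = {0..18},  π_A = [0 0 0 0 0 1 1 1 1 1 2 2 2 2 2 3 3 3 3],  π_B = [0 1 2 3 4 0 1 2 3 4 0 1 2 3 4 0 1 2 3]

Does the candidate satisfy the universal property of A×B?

|A|·|B| = 4·5 = 20;  |P| = 19
  → cardinalities differ; no bijection possible.

Answer: NOT A VALID PRODUCT — |P|=19 ≠ |A|·|B|=20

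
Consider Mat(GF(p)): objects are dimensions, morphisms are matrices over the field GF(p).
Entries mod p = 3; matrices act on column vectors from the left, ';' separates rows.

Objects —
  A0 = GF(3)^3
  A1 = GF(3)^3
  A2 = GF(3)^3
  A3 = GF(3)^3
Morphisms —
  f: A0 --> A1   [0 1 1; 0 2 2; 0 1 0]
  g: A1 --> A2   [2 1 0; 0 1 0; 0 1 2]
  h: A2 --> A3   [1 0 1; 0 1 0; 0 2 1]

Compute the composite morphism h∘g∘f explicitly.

  e0=(1,0,0) f-->(0,0,0) g-->(0,0,0) h-->(0,0,0)
  e1=(0,1,0) f-->(1,2,1) g-->(1,2,1) h-->(2,2,2)
  e2=(0,0,1) f-->(1,2,0) g-->(1,2,2) h-->(0,2,0)
composite: [0 2 0; 0 2 2; 0 2 0]

Answer: [0 2 0; 0 2 2; 0 2 0]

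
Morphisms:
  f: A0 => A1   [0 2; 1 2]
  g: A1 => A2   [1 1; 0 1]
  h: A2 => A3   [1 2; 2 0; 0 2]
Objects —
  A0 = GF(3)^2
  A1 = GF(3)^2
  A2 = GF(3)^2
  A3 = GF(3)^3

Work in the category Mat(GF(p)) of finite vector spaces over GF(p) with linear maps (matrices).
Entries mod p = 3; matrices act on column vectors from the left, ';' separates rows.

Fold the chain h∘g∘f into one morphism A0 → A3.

  e0=(1,0) f=>(0,1) g=>(1,1) h=>(0,2,2)
  e1=(0,1) f=>(2,2) g=>(1,2) h=>(2,2,1)
⟦path⟧: [0 2; 2 2; 2 1]

Answer: [0 2; 2 2; 2 1]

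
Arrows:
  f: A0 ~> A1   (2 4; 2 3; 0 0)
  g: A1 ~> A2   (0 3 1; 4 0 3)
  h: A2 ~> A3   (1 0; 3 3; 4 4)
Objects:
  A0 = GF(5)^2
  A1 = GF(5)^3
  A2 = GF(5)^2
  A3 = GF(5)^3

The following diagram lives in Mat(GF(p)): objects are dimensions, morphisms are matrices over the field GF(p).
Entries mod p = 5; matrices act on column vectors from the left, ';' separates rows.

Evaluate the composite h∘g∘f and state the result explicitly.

Answer: (1 4; 2 0; 1 0)

Derivation:
  e0=[1,0] f~>[2,2,0] g~>[1,3] h~>[1,2,1]
  e1=[0,1] f~>[4,3,0] g~>[4,1] h~>[4,0,0]
⟦path⟧: (1 4; 2 0; 1 0)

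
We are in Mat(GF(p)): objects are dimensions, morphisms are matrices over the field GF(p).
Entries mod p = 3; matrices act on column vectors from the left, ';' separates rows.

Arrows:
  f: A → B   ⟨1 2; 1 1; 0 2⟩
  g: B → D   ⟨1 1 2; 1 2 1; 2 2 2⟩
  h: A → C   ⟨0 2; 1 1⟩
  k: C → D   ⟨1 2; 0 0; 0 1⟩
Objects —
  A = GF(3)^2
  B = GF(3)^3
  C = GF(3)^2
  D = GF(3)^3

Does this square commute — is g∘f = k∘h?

Answer: COMMUTES

Derivation:
Along f;g (path 1):
  e0=⟨1,0⟩ f→⟨1,1,0⟩ g→⟨2,0,1⟩
  e1=⟨0,1⟩ f→⟨2,1,2⟩ g→⟨1,0,1⟩
  ⟦path⟧₁ = ⟨2 1; 0 0; 1 1⟩
Along h;k (path 2):
  e0=⟨1,0⟩ h→⟨0,1⟩ k→⟨2,0,1⟩
  e1=⟨0,1⟩ h→⟨2,1⟩ k→⟨1,0,1⟩
  ⟦path⟧₂ = ⟨2 1; 0 0; 1 1⟩
Equal? equal; square commutes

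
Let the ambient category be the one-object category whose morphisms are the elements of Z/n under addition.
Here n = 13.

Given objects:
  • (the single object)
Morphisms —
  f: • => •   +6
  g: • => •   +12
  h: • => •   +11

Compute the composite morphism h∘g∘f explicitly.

  0 +6≡6 +12≡5 +11≡3  (mod 13)
composite: +3

Answer: +3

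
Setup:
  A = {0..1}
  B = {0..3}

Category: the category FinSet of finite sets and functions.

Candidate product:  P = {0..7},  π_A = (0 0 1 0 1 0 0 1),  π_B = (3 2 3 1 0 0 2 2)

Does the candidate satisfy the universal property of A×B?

Answer: NOT A VALID PRODUCT — duplicate pair at indices 1,6

Work:
|A|·|B| = 2·4 = 8;  |P| = 8
Check the pairing map k ↦ (π_A(k), π_B(k)):
  0 : (0,3)
  1 : (0,2)
  2 : (1,3)
  3 : (0,1)
  4 : (1,0)
  5 : (0,0)
  6 : (0,2)  ✗ repeats pair of k=1
  7 : (1,2)
distinct pairs in image: 7 / 8 needed
  → (0,2) hit at k=1 and k=6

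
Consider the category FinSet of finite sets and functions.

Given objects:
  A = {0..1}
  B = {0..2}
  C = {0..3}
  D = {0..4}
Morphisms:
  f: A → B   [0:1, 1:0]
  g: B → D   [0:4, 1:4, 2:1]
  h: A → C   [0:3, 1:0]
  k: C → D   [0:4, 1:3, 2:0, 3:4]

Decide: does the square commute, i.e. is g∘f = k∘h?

Path 1 = f;g:
  0 f→1 g→4
  1 f→0 g→4
  composite₁ = [0:4, 1:4]
Path 2 = h;k:
  0 h→3 k→4
  1 h→0 k→4
  composite₂ = [0:4, 1:4]
Equal? equal; square commutes

Answer: COMMUTES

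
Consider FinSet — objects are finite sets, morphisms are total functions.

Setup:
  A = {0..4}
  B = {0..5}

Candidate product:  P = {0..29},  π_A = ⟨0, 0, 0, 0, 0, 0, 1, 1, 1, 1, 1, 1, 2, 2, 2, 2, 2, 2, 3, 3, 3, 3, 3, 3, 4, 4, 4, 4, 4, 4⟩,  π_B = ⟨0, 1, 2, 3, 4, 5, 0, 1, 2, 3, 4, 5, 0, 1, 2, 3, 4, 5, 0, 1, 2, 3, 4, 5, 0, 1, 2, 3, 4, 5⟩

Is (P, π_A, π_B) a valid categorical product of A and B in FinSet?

Answer: VALID PRODUCT

Derivation:
|A|·|B| = 5·6 = 30;  |P| = 30
Check the pairing map k ↦ (π_A(k), π_B(k)):
  0 ↦ (0,0)
  1 ↦ (0,1)
  2 ↦ (0,2)
  3 ↦ (0,3)
  4 ↦ (0,4)
  5 ↦ (0,5)
  6 ↦ (1,0)
  7 ↦ (1,1)
  8 ↦ (1,2)
  9 ↦ (1,3)
  10 ↦ (1,4)
  11 ↦ (1,5)
  12 ↦ (2,0)
  13 ↦ (2,1)
  14 ↦ (2,2)
  15 ↦ (2,3)
  16 ↦ (2,4)
  17 ↦ (2,5)
  18 ↦ (3,0)
  19 ↦ (3,1)
  20 ↦ (3,2)
  21 ↦ (3,3)
  22 ↦ (3,4)
  23 ↦ (3,5)
  24 ↦ (4,0)
  25 ↦ (4,1)
  26 ↦ (4,2)
  27 ↦ (4,3)
  28 ↦ (4,4)
  29 ↦ (4,5)
distinct pairs in image: 30 / 30 needed
  → bijection onto A×B; projections well-typed.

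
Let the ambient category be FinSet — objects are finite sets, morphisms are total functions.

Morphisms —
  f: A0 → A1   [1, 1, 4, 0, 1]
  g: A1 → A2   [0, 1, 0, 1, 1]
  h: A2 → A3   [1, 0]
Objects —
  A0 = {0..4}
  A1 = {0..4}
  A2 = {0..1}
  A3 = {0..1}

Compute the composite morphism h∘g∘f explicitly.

Answer: [0, 0, 0, 1, 0]

Trace:
  0 f→1 g→1 h→0
  1 f→1 g→1 h→0
  2 f→4 g→1 h→0
  3 f→0 g→0 h→1
  4 f→1 g→1 h→0
result: [0, 0, 0, 1, 0]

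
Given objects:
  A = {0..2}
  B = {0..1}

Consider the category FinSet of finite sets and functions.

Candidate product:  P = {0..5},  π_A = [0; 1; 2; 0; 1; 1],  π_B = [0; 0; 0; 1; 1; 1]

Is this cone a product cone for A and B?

|A|·|B| = 3·2 = 6;  |P| = 6
Check the pairing map k ↦ (π_A(k), π_B(k)):
  0 -> (0,0)
  1 -> (1,0)
  2 -> (2,0)
  3 -> (0,1)
  4 -> (1,1)
  5 -> (1,1)  ✗ repeats pair of k=4
distinct pairs in image: 5 / 6 needed
  → (1,1) hit at k=4 and k=5

Answer: NOT A VALID PRODUCT — duplicate pair at indices 4,5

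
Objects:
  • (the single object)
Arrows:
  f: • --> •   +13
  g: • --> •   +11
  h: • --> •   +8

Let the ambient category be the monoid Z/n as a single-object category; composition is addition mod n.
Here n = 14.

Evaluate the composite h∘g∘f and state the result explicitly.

Answer: +4

Work:
  0 +13≡13 +11≡10 +8≡4  (mod 14)
⟦path⟧: +4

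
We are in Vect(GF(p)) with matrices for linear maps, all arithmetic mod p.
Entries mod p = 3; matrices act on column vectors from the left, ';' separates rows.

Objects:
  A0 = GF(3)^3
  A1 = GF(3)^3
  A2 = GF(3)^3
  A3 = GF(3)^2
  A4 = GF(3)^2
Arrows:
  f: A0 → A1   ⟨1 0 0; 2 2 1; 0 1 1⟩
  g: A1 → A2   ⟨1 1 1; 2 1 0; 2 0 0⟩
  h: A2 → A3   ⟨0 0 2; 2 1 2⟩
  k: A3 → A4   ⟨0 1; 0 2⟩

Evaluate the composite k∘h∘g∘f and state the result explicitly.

Answer: ⟨2 2 2; 1 1 1⟩

Derivation:
  e0=[1,0,0] f→[1,2,0] g→[0,1,2] h→[1,2] k→[2,1]
  e1=[0,1,0] f→[0,2,1] g→[0,2,0] h→[0,2] k→[2,1]
  e2=[0,0,1] f→[0,1,1] g→[2,1,0] h→[0,2] k→[2,1]
⟦path⟧: ⟨2 2 2; 1 1 1⟩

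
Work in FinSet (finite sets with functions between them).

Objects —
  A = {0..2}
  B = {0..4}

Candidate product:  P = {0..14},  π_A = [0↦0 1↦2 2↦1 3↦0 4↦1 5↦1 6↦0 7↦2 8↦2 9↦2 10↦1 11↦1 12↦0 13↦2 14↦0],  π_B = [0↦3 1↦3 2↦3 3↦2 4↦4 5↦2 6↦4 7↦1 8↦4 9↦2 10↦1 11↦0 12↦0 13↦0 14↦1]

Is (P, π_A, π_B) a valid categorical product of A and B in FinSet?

|A|·|B| = 3·5 = 15;  |P| = 15
Check the pairing map k ↦ (π_A(k), π_B(k)):
  0 ↦ (0,3)
  1 ↦ (2,3)
  2 ↦ (1,3)
  3 ↦ (0,2)
  4 ↦ (1,4)
  5 ↦ (1,2)
  6 ↦ (0,4)
  7 ↦ (2,1)
  8 ↦ (2,4)
  9 ↦ (2,2)
  10 ↦ (1,1)
  11 ↦ (1,0)
  12 ↦ (0,0)
  13 ↦ (2,0)
  14 ↦ (0,1)
distinct pairs in image: 15 / 15 needed
  → bijection onto A×B; projections well-typed.

Answer: VALID PRODUCT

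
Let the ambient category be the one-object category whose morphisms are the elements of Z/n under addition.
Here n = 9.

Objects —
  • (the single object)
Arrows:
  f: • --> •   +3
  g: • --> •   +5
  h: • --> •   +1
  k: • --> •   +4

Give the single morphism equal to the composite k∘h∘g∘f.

Answer: +4

Derivation:
  0 +3≡3 +5≡8 +1≡0 +4≡4  (mod 9)
composite: +4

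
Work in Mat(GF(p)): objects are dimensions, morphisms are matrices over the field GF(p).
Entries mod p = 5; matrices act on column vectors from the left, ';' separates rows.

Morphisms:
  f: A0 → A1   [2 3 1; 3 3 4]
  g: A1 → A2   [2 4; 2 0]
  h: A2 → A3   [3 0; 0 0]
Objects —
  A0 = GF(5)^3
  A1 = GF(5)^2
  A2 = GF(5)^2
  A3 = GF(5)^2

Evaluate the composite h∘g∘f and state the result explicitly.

  e0=(1,0,0) f→(2,3) g→(1,4) h→(3,0)
  e1=(0,1,0) f→(3,3) g→(3,1) h→(4,0)
  e2=(0,0,1) f→(1,4) g→(3,2) h→(4,0)
result: [3 4 4; 0 0 0]

Answer: [3 4 4; 0 0 0]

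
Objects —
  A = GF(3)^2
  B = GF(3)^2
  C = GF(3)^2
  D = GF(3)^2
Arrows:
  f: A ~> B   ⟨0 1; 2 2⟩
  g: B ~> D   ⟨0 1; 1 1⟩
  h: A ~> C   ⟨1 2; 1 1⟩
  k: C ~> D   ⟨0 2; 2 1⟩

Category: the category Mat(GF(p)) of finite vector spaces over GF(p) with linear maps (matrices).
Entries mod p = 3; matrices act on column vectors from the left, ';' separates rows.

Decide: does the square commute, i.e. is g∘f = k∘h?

Answer: DOES NOT COMMUTE

Work:
1) trace f;g:
  e0=[1,0] f~>[0,2] g~>[2,2]
  e1=[0,1] f~>[1,2] g~>[2,0]
  result₁ = ⟨2 2; 2 0⟩
2) trace h;k:
  e0=[1,0] h~>[1,1] k~>[2,0]
  e1=[0,1] h~>[2,1] k~>[2,2]
  result₂ = ⟨2 2; 0 2⟩
Equal? NO — does not commute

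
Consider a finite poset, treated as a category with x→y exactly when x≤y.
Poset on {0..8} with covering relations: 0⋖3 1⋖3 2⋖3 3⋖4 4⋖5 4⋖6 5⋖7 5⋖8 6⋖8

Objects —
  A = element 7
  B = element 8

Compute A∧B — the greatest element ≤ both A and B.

{x : x<=A ∧ x<=B} = {0,1,2,3,4,5}  (A=7, B=8)
  0 <= 5
  1 <= 5
  2 <= 5
  3 <= 5
  4 <= 5
  5 <= 5
glb = 5

Answer: A∧B = 5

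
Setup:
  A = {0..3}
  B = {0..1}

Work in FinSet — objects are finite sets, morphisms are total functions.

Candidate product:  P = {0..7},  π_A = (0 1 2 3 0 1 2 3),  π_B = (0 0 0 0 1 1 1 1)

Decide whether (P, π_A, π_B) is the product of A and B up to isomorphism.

|A|·|B| = 4·2 = 8;  |P| = 8
Check the pairing map k ↦ (π_A(k), π_B(k)):
  0 -> (0,0)
  1 -> (1,0)
  2 -> (2,0)
  3 -> (3,0)
  4 -> (0,1)
  5 -> (1,1)
  6 -> (2,1)
  7 -> (3,1)
distinct pairs in image: 8 / 8 needed
  → bijection onto A×B; projections well-typed.

Answer: VALID PRODUCT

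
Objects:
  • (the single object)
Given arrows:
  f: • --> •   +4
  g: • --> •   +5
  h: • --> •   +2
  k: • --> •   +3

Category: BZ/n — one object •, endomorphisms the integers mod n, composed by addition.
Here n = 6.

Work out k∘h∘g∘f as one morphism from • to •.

  0 +4≡4 +5≡3 +2≡5 +3≡2  (mod 6)
⟦path⟧: +2

Answer: +2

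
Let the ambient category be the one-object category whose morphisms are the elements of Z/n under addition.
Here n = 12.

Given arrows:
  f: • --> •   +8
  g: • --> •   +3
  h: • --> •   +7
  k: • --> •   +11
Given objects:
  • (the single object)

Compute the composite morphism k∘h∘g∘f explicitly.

  0 +8≡8 +3≡11 +7≡6 +11≡5  (mod 12)
⟦path⟧: +5

Answer: +5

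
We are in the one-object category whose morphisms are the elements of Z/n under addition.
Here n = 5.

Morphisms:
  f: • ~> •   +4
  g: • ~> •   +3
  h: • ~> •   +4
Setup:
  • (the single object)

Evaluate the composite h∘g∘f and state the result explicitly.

  0 +4≡4 +3≡2 +4≡1  (mod 5)
composite: +1

Answer: +1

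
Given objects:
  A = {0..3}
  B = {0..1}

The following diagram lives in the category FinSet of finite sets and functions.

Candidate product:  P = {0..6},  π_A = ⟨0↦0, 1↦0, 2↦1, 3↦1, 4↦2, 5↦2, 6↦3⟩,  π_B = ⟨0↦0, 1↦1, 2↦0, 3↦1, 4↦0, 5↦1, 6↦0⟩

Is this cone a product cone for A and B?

Answer: NOT A VALID PRODUCT — |P|=7 ≠ |A|·|B|=8

Work:
|A|·|B| = 4·2 = 8;  |P| = 7
  → cardinalities differ; no bijection possible.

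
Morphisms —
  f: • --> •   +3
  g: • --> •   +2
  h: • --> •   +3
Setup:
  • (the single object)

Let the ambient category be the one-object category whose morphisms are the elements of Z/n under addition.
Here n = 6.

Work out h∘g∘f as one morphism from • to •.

Answer: +2

Trace:
  0 +3≡3 +2≡5 +3≡2  (mod 6)
result: +2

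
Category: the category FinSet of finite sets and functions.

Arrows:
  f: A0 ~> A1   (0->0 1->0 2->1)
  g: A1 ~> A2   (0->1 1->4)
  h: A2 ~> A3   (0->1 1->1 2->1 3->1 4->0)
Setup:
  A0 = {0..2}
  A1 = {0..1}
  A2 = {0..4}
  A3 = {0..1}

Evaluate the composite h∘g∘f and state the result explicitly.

Answer: (0->1 1->1 2->0)

Trace:
  0 f~>0 g~>1 h~>1
  1 f~>0 g~>1 h~>1
  2 f~>1 g~>4 h~>0
result: (0->1 1->1 2->0)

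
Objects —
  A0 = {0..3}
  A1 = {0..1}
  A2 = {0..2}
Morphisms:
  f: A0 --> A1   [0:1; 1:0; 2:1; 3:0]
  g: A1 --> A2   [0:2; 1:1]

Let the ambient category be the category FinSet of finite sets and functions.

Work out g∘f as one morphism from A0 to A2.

  0 f-->1 g-->1
  1 f-->0 g-->2
  2 f-->1 g-->1
  3 f-->0 g-->2
composite: [0:1; 1:2; 2:1; 3:2]

Answer: [0:1; 1:2; 2:1; 3:2]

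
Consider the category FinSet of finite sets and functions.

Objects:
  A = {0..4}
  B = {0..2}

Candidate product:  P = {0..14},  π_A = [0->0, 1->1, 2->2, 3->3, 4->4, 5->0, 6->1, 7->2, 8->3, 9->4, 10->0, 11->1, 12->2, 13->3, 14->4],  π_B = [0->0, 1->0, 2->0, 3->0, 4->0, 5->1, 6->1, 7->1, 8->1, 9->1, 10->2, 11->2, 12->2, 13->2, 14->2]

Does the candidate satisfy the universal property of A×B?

Answer: VALID PRODUCT

Trace:
|A|·|B| = 5·3 = 15;  |P| = 15
Check the pairing map k ↦ (π_A(k), π_B(k)):
  0 -> (0,0)
  1 -> (1,0)
  2 -> (2,0)
  3 -> (3,0)
  4 -> (4,0)
  5 -> (0,1)
  6 -> (1,1)
  7 -> (2,1)
  8 -> (3,1)
  9 -> (4,1)
  10 -> (0,2)
  11 -> (1,2)
  12 -> (2,2)
  13 -> (3,2)
  14 -> (4,2)
distinct pairs in image: 15 / 15 needed
  → bijection onto A×B; projections well-typed.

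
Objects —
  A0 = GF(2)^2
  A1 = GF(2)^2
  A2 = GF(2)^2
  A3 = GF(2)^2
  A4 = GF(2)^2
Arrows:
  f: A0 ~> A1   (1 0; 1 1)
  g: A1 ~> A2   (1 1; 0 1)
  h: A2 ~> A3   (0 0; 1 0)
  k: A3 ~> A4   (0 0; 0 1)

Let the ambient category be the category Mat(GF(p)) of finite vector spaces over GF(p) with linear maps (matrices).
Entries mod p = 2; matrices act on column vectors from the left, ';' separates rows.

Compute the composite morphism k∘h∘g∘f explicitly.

Answer: (0 0; 0 1)

Work:
  e0=(1,0) f~>(1,1) g~>(0,1) h~>(0,0) k~>(0,0)
  e1=(0,1) f~>(0,1) g~>(1,1) h~>(0,1) k~>(0,1)
⟦path⟧: (0 0; 0 1)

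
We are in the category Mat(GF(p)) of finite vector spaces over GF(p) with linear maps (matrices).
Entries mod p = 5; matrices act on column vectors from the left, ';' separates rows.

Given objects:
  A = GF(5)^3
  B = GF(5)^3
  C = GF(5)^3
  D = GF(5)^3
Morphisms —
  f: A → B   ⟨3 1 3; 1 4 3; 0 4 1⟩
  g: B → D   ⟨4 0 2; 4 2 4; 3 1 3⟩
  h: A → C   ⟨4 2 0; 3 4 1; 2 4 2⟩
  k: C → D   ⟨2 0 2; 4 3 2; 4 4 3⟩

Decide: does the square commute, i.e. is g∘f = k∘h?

Answer: DOES NOT COMMUTE

Derivation:
Along f;g (path 1):
  e0=⟨1,0,0⟩ f→⟨3,1,0⟩ g→⟨2,4,0⟩
  e1=⟨0,1,0⟩ f→⟨1,4,4⟩ g→⟨2,3,4⟩
  e2=⟨0,0,1⟩ f→⟨3,3,1⟩ g→⟨4,2,0⟩
  ⟦path⟧₁ = ⟨2 2 4; 4 3 2; 0 4 0⟩
Along h;k (path 2):
  e0=⟨1,0,0⟩ h→⟨4,3,2⟩ k→⟨2,4,4⟩
  e1=⟨0,1,0⟩ h→⟨2,4,4⟩ k→⟨2,3,1⟩
  e2=⟨0,0,1⟩ h→⟨0,1,2⟩ k→⟨4,2,0⟩
  ⟦path⟧₂ = ⟨2 2 4; 4 3 2; 4 1 0⟩
Equal? distinct morphisms ✗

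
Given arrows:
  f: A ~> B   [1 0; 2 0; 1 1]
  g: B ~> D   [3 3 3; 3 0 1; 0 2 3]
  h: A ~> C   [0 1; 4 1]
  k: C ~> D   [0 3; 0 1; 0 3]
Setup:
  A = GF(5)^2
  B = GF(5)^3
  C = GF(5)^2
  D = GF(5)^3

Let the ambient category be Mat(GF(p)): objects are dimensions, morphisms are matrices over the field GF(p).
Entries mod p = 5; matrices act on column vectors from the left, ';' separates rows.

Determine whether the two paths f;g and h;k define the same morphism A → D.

Answer: COMMUTES

Trace:
1) trace f;g:
  e0=[1,0] f~>[1,2,1] g~>[2,4,2]
  e1=[0,1] f~>[0,0,1] g~>[3,1,3]
  composite₁ = [2 3; 4 1; 2 3]
2) trace h;k:
  e0=[1,0] h~>[0,4] k~>[2,4,2]
  e1=[0,1] h~>[1,1] k~>[3,1,3]
  composite₂ = [2 3; 4 1; 2 3]
Equal? equal; square commutes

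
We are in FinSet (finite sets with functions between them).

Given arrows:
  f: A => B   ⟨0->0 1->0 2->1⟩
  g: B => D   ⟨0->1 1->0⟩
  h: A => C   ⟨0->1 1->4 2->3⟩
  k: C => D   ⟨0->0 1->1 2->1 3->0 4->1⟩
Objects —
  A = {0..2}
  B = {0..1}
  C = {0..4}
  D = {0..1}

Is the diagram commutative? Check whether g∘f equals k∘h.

Answer: COMMUTES

Work:
Path 1 = f;g:
  0 f=>0 g=>1
  1 f=>0 g=>1
  2 f=>1 g=>0
  result₁ = ⟨0->1 1->1 2->0⟩
Path 2 = h;k:
  0 h=>1 k=>1
  1 h=>4 k=>1
  2 h=>3 k=>0
  result₂ = ⟨0->1 1->1 2->0⟩
Equal? equal; square commutes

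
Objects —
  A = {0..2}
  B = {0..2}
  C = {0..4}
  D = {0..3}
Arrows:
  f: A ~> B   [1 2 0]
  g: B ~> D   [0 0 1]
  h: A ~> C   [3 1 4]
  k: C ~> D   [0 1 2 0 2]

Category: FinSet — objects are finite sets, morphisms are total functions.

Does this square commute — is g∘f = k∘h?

Along f;g (path 1):
  0 f~>1 g~>0
  1 f~>2 g~>1
  2 f~>0 g~>0
  ⟦path⟧₁ = [0 1 0]
Along h;k (path 2):
  0 h~>3 k~>0
  1 h~>1 k~>1
  2 h~>4 k~>2
  ⟦path⟧₂ = [0 1 2]
Equal? NO — does not commute

Answer: DOES NOT COMMUTE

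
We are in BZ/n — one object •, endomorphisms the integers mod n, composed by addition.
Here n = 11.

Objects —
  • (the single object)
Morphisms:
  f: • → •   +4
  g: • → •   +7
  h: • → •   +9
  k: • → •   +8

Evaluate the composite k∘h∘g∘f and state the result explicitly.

  0 +4≡4 +7≡0 +9≡9 +8≡6  (mod 11)
composite: +6

Answer: +6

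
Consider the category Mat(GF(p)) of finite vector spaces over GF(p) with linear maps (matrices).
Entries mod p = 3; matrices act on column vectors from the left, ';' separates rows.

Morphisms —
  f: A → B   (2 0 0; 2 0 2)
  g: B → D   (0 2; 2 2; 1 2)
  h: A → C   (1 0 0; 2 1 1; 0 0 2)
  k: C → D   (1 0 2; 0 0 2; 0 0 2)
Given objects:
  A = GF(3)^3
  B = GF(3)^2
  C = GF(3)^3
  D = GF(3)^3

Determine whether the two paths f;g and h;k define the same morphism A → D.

Answer: DOES NOT COMMUTE

Trace:
Along f;g (path 1):
  e0=[1,0,0] f→[2,2] g→[1,2,0]
  e1=[0,1,0] f→[0,0] g→[0,0,0]
  e2=[0,0,1] f→[0,2] g→[1,1,1]
  result₁ = (1 0 1; 2 0 1; 0 0 1)
Along h;k (path 2):
  e0=[1,0,0] h→[1,2,0] k→[1,0,0]
  e1=[0,1,0] h→[0,1,0] k→[0,0,0]
  e2=[0,0,1] h→[0,1,2] k→[1,1,1]
  result₂ = (1 0 1; 0 0 1; 0 0 1)
Equal? NO — does not commute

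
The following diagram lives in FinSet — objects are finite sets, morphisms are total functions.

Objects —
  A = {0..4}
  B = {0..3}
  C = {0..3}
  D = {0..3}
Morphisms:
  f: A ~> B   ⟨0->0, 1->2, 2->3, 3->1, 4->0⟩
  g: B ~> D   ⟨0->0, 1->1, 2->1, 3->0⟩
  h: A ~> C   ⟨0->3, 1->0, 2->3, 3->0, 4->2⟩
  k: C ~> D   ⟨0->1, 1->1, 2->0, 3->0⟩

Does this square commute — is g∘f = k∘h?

1) trace f;g:
  0 f~>0 g~>0
  1 f~>2 g~>1
  2 f~>3 g~>0
  3 f~>1 g~>1
  4 f~>0 g~>0
  result₁ = ⟨0->0, 1->1, 2->0, 3->1, 4->0⟩
2) trace h;k:
  0 h~>3 k~>0
  1 h~>0 k~>1
  2 h~>3 k~>0
  3 h~>0 k~>1
  4 h~>2 k~>0
  result₂ = ⟨0->0, 1->1, 2->0, 3->1, 4->0⟩
Equal? equal; square commutes

Answer: COMMUTES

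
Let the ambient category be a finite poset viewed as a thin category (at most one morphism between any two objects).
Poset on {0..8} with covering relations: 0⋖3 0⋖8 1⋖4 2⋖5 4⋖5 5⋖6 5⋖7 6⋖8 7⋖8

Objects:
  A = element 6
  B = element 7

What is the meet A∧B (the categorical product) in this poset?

{x : x⊑A ∧ x⊑B} = {1,2,4,5}  (A=6, B=7)
  1 ⊑ 5
  2 ⊑ 5
  4 ⊑ 5
  5 ⊑ 5
glb = 5

Answer: A∧B = 5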